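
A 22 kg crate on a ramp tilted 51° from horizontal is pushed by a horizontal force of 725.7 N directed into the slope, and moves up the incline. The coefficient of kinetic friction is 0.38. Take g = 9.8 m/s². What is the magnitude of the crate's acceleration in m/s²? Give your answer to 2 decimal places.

The horizontal push has components F cos 51° = 725.7 × 0.6293 = 456.683 N up the incline and F sin 51° = 725.7 × 0.7771 = 563.941 N pressing into the surface.
The normal force is therefore N = mg cos 51° + F sin 51° = 135.677 + 563.941 = 699.618 N, and kinetic friction down the slope is μN = 0.38 × 699.618 = 265.855 N.
Along the incline: F cos 51° − mg sin 51° − μN = ma, so 456.683 − 167.543 − 265.855 = 22 a, giving a = 1.0584 m/s².

1.06 m/s²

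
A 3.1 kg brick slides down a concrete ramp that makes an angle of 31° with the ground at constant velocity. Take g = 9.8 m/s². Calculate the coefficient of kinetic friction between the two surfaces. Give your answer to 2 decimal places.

0.60

At constant velocity the net force along the incline is zero: mg sin 31° = μ mg cos 31°.
So μ = tan 31° = 0.5150 / 0.8572 = 0.6008.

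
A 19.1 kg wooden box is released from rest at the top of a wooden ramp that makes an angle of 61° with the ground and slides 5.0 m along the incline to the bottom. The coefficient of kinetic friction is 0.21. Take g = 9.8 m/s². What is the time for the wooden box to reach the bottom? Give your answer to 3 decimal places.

The weight component along the incline is mg sin 61° = 163.711 N and the normal force is N = mg cos 61° = 90.747 N.
Friction up the slope is f = μN = 0.21 × 90.747 = 19.057 N, so the net downslope force is 163.711 − 19.057 = 144.654 N and a = 144.654 / 19.1 = 7.5735 m/s².
Starting from rest, L = ½at², so t = √(2L/a) = √(2 × 5.0 / 7.5735) = 1.1491 s.

1.149 s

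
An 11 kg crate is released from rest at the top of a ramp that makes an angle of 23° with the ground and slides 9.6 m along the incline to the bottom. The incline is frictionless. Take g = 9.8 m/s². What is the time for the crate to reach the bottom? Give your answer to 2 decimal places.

The weight component along the incline is mg sin 23° = 42.121 N and the normal force is N = mg cos 23° = 99.230 N.
With no friction, a = g sin 23° = 3.8292 m/s².
Starting from rest, L = ½at², so t = √(2L/a) = √(2 × 9.6 / 3.8292) = 2.2392 s.

2.24 s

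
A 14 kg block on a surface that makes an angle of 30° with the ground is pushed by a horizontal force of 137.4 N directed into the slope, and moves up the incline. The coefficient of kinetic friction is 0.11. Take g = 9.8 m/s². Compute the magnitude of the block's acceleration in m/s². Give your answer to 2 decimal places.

2.13 m/s²

The horizontal push has components F cos 30° = 137.4 × 0.8660 = 118.988 N up the incline and F sin 30° = 137.4 × 0.5000 = 68.700 N pressing into the surface.
The normal force is therefore N = mg cos 30° + F sin 30° = 118.815 + 68.700 = 187.515 N, and kinetic friction down the slope is μN = 0.11 × 187.515 = 20.627 N.
Along the incline: F cos 30° − mg sin 30° − μN = ma, so 118.988 − 68.600 − 20.627 = 14 a, giving a = 2.1258 m/s².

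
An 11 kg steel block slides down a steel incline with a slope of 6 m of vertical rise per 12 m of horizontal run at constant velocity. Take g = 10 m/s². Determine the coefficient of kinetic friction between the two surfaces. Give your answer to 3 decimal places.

At constant velocity the net force along the incline is zero: mg sin 26.57° = μ mg cos 26.57°.
So μ = tan 26.57° = 0.4472 / 0.8944 = 0.5000.

0.500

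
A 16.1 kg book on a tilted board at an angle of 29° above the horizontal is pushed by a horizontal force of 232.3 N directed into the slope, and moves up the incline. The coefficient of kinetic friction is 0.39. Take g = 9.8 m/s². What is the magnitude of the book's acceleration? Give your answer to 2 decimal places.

The horizontal push has components F cos 29° = 232.3 × 0.8746 = 203.170 N up the incline and F sin 29° = 232.3 × 0.4848 = 112.619 N pressing into the surface.
The normal force is therefore N = mg cos 29° + F sin 29° = 137.994 + 112.619 = 250.613 N, and kinetic friction down the slope is μN = 0.39 × 250.613 = 97.739 N.
Along the incline: F cos 29° − mg sin 29° − μN = ma, so 203.170 − 76.492 − 97.739 = 16.1 a, giving a = 1.7975 m/s².

1.80 m/s²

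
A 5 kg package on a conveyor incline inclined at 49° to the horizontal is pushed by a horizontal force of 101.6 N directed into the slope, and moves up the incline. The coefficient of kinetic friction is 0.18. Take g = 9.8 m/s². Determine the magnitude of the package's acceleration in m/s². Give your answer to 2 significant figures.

The horizontal push has components F cos 49° = 101.6 × 0.6561 = 66.660 N up the incline and F sin 49° = 101.6 × 0.7547 = 76.678 N pressing into the surface.
The normal force is therefore N = mg cos 49° + F sin 49° = 32.149 + 76.678 = 108.827 N, and kinetic friction down the slope is μN = 0.18 × 108.827 = 19.589 N.
Along the incline: F cos 49° − mg sin 49° − μN = ma, so 66.660 − 36.980 − 19.589 = 5 a, giving a = 2.0182 m/s².

2.0 m/s²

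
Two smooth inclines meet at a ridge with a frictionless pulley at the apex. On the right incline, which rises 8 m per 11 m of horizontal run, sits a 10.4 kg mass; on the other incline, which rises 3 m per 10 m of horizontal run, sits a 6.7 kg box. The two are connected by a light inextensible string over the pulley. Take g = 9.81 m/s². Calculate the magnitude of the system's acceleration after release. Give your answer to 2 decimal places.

2.40 m/s²

Resolve each weight along its own incline: the 10.4 kg mass has component 10.4 × 9.81 × sin 36.03° = 60.008 N down its slope, and the 6.7 kg mass has 6.7 × 9.81 × sin 16.70° = 18.887 N down its slope.
The 10.4 kg side's 60.008 N exceeds the other side's 18.887 N, so that mass slides down and the 6.7 kg mass slides up. Taking that direction as positive, Newton's second law for the whole system gives 60.008 − 18.887 = (10.4 + 6.7) a, so a = 41.121 / 17.1 = 2.4047 m/s².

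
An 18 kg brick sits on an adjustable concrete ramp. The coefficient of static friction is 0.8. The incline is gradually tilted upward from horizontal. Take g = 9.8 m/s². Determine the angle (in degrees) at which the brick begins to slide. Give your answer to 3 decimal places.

At the threshold of sliding, static friction is at its maximum μ_s N and exactly balances the weight component along the incline: mg sin θ = μ_s mg cos θ.
Hence tan θ = μ_s = 0.8, so θ = arctan(0.8) = 38.6598°.

38.660°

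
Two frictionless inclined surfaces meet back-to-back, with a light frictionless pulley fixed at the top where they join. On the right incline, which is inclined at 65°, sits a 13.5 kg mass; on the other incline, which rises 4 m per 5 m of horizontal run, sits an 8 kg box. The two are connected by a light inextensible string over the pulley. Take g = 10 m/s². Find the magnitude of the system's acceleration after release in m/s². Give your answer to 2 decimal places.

3.37 m/s²

Resolve each weight along its own incline: the 13.5 kg mass has component 13.5 × 10 × sin 65° = 122.352 N down its slope, and the 8 kg mass has 8 × 10 × sin 38.66° = 49.976 N down its slope.
The 13.5 kg side's 122.352 N exceeds the other side's 49.976 N, so that mass slides down and the 8 kg mass slides up. Taking that direction as positive, Newton's second law for the whole system gives 122.352 − 49.976 = (13.5 + 8) a, so a = 72.376 / 21.5 = 3.3663 m/s².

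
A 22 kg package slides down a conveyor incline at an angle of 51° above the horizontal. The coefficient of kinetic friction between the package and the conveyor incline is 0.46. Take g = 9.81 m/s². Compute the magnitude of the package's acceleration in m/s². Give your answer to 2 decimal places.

4.78 m/s²

Resolving the weight along the incline: the component pulling the package down the slope is mg sin 51° = 22 × 9.81 × 0.7771 = 167.714 N, and the normal force is N = mg cos 51° = 22 × 9.81 × 0.6293 = 135.816 N.
Kinetic friction acts up the slope with magnitude f = μN = 0.46 × 135.816 = 62.475 N.
Net force along the incline is 167.714 − 62.475 = 105.239 N, so a = 105.239 / 22 = 4.7836 m/s².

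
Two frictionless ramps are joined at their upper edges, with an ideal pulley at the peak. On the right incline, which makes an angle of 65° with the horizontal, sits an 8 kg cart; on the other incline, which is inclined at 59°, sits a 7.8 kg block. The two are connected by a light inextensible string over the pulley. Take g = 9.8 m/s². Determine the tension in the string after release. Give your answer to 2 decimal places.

Resolve each weight along its own incline: the 8 kg mass has component 8 × 9.8 × sin 65° = 71.055 N down its slope, and the 7.8 kg mass has 7.8 × 9.8 × sin 59° = 65.522 N down its slope.
The 8 kg side's 71.055 N exceeds the other side's 65.522 N, so that mass slides down and the 7.8 kg mass slides up. Taking that direction as positive, Newton's second law for the whole system gives 71.055 − 65.522 = (8 + 7.8) a, so a = 5.533 / 15.8 = 0.3502 m/s².
For the 7.8 kg mass (up-slope positive): T − 65.522 = 7.8 × 0.3502, so T = 68.254 N.

68.25 N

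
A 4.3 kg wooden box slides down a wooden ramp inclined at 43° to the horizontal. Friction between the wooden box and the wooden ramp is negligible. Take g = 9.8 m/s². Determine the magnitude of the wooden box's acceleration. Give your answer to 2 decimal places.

6.68 m/s²

Resolving the weight along the incline: the component pulling the wooden box down the slope is mg sin 43° = 4.3 × 9.8 × 0.6820 = 28.739 N, and the normal force is N = mg cos 43° = 4.3 × 9.8 × 0.7314 = 30.821 N.
With no friction the net force along the incline is 28.739 N, so a = g sin 43° = 28.739 / 4.3 = 6.6835 m/s².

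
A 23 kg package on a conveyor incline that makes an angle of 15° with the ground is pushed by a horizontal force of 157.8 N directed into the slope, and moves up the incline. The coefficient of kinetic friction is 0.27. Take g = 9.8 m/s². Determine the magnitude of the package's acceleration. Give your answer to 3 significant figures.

The horizontal push has components F cos 15° = 157.8 × 0.9659 = 152.419 N up the incline and F sin 15° = 157.8 × 0.2588 = 40.839 N pressing into the surface.
The normal force is therefore N = mg cos 15° + F sin 15° = 217.714 + 40.839 = 258.553 N, and kinetic friction down the slope is μN = 0.27 × 258.553 = 69.809 N.
Along the incline: F cos 15° − mg sin 15° − μN = ma, so 152.419 − 58.334 − 69.809 = 23 a, giving a = 1.0555 m/s².

1.06 m/s²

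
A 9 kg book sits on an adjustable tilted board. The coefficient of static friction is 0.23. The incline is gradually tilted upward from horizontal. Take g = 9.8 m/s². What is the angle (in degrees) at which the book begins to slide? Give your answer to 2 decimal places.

At the threshold of sliding, static friction is at its maximum μ_s N and exactly balances the weight component along the incline: mg sin θ = μ_s mg cos θ.
Hence tan θ = μ_s = 0.23, so θ = arctan(0.23) = 12.9528°.

12.95°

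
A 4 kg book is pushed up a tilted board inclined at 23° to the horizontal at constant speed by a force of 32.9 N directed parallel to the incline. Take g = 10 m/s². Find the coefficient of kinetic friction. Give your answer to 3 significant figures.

0.469

At constant speed ΣF = 0 along the incline. The applied 32.9 N acts up the slope; the weight component mg sin 23° = 15.629 N and kinetic friction μN both act down the slope.
So 32.9 = 15.629 + μ × 36.820, giving μ = (32.9 − 15.629) / 36.820 = 0.4691.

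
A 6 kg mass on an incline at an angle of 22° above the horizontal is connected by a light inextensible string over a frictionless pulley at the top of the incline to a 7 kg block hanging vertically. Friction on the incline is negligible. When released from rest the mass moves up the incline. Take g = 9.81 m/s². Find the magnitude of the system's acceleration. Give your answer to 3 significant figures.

For the mass on the incline: the weight component along the slope is m₁g sin 22° = 6 × 9.81 × 0.3746 = 22.049 N and the normal force is N = m₁g cos 22° = 54.574 N.
Newton's second law for the mass (up-slope positive): T − 22.049 = 6 a. For the hanging block (downward positive): 7 × 9.81 − T = 7 a.
Adding the two equations eliminates T: 46.621 = 13 a, so a = 3.5862 m/s².

3.59 m/s²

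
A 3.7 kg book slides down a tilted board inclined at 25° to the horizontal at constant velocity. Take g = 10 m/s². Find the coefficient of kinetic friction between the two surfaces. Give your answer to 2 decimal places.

0.47

At constant velocity the net force along the incline is zero: mg sin 25° = μ mg cos 25°.
So μ = tan 25° = 0.4226 / 0.9063 = 0.4663.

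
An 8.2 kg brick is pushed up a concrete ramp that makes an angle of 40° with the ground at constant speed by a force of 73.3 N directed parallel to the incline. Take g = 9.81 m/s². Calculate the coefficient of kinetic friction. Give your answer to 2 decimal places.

At constant speed ΣF = 0 along the incline. The applied 73.3 N acts up the slope; the weight component mg sin 40° = 51.707 N and kinetic friction μN both act down the slope.
So 73.3 = 51.707 + μ × 61.622, giving μ = (73.3 − 51.707) / 61.622 = 0.3504.

0.35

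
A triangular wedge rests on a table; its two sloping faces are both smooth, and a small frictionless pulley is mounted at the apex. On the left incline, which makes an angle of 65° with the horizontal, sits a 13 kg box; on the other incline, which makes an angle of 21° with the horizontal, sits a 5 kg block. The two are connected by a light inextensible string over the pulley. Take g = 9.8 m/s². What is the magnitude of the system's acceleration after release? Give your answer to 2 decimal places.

5.44 m/s²

Resolve each weight along its own incline: the 13 kg mass has component 13 × 9.8 × sin 65° = 115.464 N down its slope, and the 5 kg mass has 5 × 9.8 × sin 21° = 17.560 N down its slope.
The 13 kg side's 115.464 N exceeds the other side's 17.560 N, so that mass slides down and the 5 kg mass slides up. Taking that direction as positive, Newton's second law for the whole system gives 115.464 − 17.560 = (13 + 5) a, so a = 97.904 / 18 = 5.4391 m/s².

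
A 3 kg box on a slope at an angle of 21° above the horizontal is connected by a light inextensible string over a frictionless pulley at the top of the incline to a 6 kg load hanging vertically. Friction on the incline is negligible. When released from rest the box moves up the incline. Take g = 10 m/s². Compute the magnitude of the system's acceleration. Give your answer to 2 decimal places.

For the box on the incline: the weight component along the slope is m₁g sin 21° = 3 × 10 × 0.3584 = 10.752 N and the normal force is N = m₁g cos 21° = 28.007 N.
Newton's second law for the box (up-slope positive): T − 10.752 = 3 a. For the hanging load (downward positive): 6 × 10 − T = 6 a.
Adding the two equations eliminates T: 49.248 = 9 a, so a = 5.4720 m/s².

5.47 m/s²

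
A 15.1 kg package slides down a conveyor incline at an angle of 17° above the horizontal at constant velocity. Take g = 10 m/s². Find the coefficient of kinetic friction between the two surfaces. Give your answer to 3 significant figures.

0.306

At constant velocity the net force along the incline is zero: mg sin 17° = μ mg cos 17°.
So μ = tan 17° = 0.2924 / 0.9563 = 0.3058.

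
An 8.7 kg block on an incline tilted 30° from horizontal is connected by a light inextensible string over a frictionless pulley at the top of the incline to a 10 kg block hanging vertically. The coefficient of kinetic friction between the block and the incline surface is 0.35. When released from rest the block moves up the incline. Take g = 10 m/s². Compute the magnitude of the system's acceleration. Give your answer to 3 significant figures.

For the block on the incline: the weight component along the slope is m₁g sin 30° = 8.7 × 10 × 0.5000 = 43.500 N and the normal force is N = m₁g cos 30° = 75.344 N.
Kinetic friction opposes the block's motion up the incline: f = μN = 0.35 × 75.344 = 26.370 N acting down the slope.
Newton's second law for the block (up-slope positive): T − 43.500 − 26.370 = 8.7 a. For the hanging block (downward positive): 10 × 10 − T = 10 a.
Adding the two equations eliminates T: 30.130 = 18.7 a, so a = 1.6112 m/s².

1.61 m/s²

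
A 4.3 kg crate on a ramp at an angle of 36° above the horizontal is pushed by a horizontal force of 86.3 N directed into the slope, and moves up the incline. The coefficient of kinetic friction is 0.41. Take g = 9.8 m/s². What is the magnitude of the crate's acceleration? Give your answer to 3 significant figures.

The horizontal push has components F cos 36° = 86.3 × 0.8090 = 69.817 N up the incline and F sin 36° = 86.3 × 0.5878 = 50.727 N pressing into the surface.
The normal force is therefore N = mg cos 36° + F sin 36° = 34.091 + 50.727 = 84.818 N, and kinetic friction down the slope is μN = 0.41 × 84.818 = 34.775 N.
Along the incline: F cos 36° − mg sin 36° − μN = ma, so 69.817 − 24.770 − 34.775 = 4.3 a, giving a = 2.3888 m/s².

2.39 m/s²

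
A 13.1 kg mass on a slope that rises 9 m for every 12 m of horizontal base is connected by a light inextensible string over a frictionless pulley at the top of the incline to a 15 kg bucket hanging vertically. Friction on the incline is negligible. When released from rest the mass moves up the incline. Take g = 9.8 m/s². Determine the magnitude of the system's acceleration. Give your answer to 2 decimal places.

2.49 m/s²

For the mass on the incline: the weight component along the slope is m₁g sin 36.87° = 13.1 × 9.8 × 0.6000 = 77.028 N and the normal force is N = m₁g cos 36.87° = 102.704 N.
Newton's second law for the mass (up-slope positive): T − 77.028 = 13.1 a. For the hanging bucket (downward positive): 15 × 9.8 − T = 15 a.
Adding the two equations eliminates T: 69.972 = 28.1 a, so a = 2.4901 m/s².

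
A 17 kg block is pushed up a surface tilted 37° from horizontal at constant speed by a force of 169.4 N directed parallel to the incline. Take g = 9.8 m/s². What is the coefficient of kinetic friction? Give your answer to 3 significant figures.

0.520

At constant speed ΣF = 0 along the incline. The applied 169.4 N acts up the slope; the weight component mg sin 37° = 100.262 N and kinetic friction μN both act down the slope.
So 169.4 = 100.262 + μ × 133.053, giving μ = (169.4 − 100.262) / 133.053 = 0.5196.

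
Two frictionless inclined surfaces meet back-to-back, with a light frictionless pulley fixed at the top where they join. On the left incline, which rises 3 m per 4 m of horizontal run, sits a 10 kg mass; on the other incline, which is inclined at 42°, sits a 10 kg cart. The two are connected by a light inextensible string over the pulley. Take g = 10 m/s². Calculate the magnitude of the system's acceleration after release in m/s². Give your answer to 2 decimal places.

0.35 m/s²

Resolve each weight along its own incline: the 10 kg mass has component 10 × 10 × sin 36.87° = 60.000 N down its slope, and the 10 kg mass has 10 × 10 × sin 42° = 66.913 N down its slope.
The 10 kg side's 66.913 N exceeds the other side's 60.000 N, so that mass slides down and the 10 kg mass slides up. Taking that direction as positive, Newton's second law for the whole system gives 66.913 − 60.000 = (10 + 10) a, so a = 6.913 / 20 = 0.3457 m/s².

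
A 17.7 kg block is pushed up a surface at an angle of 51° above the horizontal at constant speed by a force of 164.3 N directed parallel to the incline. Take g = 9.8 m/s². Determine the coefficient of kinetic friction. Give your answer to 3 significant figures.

At constant speed ΣF = 0 along the incline. The applied 164.3 N acts up the slope; the weight component mg sin 51° = 134.804 N and kinetic friction μN both act down the slope.
So 164.3 = 134.804 + μ × 109.162, giving μ = (164.3 − 134.804) / 109.162 = 0.2702.

0.270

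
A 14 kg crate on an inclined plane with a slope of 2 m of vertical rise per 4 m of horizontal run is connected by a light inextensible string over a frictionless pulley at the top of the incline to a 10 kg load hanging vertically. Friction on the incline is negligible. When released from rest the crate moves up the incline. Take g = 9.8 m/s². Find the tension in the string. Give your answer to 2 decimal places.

82.73 N

For the crate on the incline: the weight component along the slope is m₁g sin 26.57° = 14 × 9.8 × 0.4472 = 61.356 N and the normal force is N = m₁g cos 26.57° = 122.715 N.
Newton's second law for the crate (up-slope positive): T − 61.356 = 14 a. For the hanging load (downward positive): 10 × 9.8 − T = 10 a.
Adding the two equations eliminates T: 36.644 = 24 a, so a = 1.5268 m/s².
Then from the hanging load's equation, T = 10 × (9.8 − 1.5268) = 82.732 N.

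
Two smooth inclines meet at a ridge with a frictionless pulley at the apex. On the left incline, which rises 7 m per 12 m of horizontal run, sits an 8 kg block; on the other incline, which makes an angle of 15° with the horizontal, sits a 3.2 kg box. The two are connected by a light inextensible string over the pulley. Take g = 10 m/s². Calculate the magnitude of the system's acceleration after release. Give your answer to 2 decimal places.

2.86 m/s²

Resolve each weight along its own incline: the 8 kg mass has component 8 × 10 × sin 30.26° = 40.310 N down its slope, and the 3.2 kg mass has 3.2 × 10 × sin 15° = 8.282 N down its slope.
The 8 kg side's 40.310 N exceeds the other side's 8.282 N, so that mass slides down and the 3.2 kg mass slides up. Taking that direction as positive, Newton's second law for the whole system gives 40.310 − 8.282 = (8 + 3.2) a, so a = 32.028 / 11.2 = 2.8596 m/s².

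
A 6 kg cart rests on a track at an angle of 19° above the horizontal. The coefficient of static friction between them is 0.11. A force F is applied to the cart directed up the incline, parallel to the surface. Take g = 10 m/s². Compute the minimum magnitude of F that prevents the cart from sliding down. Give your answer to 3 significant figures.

The normal force is N = mg cos 19° = 56.731 N. With F at its minimum the cart is on the verge of sliding down, so static friction is at its maximum μ_s N = 0.11 × 56.731 = 6.240 N and acts up the slope.
Equilibrium along the incline: F + μ_s N = mg sin 19°, so F = 19.534 − 6.240 = 13.294 N.

13.3 N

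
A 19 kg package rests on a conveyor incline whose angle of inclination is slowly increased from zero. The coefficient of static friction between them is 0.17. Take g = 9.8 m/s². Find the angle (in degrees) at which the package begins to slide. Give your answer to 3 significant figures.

At the threshold of sliding, static friction is at its maximum μ_s N and exactly balances the weight component along the incline: mg sin θ = μ_s mg cos θ.
Hence tan θ = μ_s = 0.17, so θ = arctan(0.17) = 9.6480°.

9.65°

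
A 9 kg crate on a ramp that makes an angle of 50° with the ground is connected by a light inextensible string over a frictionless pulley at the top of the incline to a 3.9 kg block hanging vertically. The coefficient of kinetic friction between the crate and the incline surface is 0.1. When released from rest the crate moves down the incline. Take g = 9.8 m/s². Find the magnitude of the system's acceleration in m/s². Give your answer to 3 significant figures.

1.84 m/s²

For the crate on the incline: the weight component along the slope is m₁g sin 50° = 9 × 9.8 × 0.7660 = 67.561 N and the normal force is N = m₁g cos 50° = 56.694 N.
Kinetic friction opposes the crate's motion down the incline: f = μN = 0.1 × 56.694 = 5.669 N acting up the slope.
Newton's second law for the crate (down-slope positive): 67.561 − 5.669 − T = 9 a. For the hanging block (upward positive): T − 3.9 × 9.8 = 3.9 a.
Adding the two equations eliminates T: 23.672 = 12.9 a, so a = 1.8350 m/s².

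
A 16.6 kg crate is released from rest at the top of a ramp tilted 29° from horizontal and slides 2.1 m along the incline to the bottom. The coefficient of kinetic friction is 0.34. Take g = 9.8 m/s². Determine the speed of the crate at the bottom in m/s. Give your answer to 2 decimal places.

The weight component along the incline is mg sin 29° = 78.869 N and the normal force is N = mg cos 29° = 142.283 N.
Friction up the slope is f = μN = 0.34 × 142.283 = 48.376 N, so the net downslope force is 78.869 − 48.376 = 30.493 N and a = 30.493 / 16.6 = 1.8369 m/s².
Starting from rest over a distance of 2.1 m, v² = 2aL = 2 × 1.8369 × 2.1 = 7.7150, so v = 2.7776 m/s.

2.78 m/s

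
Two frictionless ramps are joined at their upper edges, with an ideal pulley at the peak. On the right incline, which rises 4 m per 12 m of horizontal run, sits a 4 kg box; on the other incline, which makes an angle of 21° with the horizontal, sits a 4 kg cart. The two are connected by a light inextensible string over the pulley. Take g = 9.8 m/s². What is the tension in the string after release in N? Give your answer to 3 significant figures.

Resolve each weight along its own incline: the 4 kg mass has component 4 × 9.8 × sin 18.43° = 12.396 N down its slope, and the 4 kg mass has 4 × 9.8 × sin 21° = 14.048 N down its slope.
The 4 kg side's 14.048 N exceeds the other side's 12.396 N, so that mass slides down and the 4 kg mass slides up. Taking that direction as positive, Newton's second law for the whole system gives 14.048 − 12.396 = (4 + 4) a, so a = 1.652 / 8 = 0.2065 m/s².
For the 4 kg mass (up-slope positive): T − 12.396 = 4 × 0.2065, so T = 13.222 N.

13.2 N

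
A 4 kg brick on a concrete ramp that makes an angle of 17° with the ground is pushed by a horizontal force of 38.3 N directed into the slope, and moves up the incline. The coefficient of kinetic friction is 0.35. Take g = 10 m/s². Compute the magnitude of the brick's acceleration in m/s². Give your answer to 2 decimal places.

The horizontal push has components F cos 17° = 38.3 × 0.9563 = 36.626 N up the incline and F sin 17° = 38.3 × 0.2924 = 11.199 N pressing into the surface.
The normal force is therefore N = mg cos 17° + F sin 17° = 38.252 + 11.199 = 49.451 N, and kinetic friction down the slope is μN = 0.35 × 49.451 = 17.308 N.
Along the incline: F cos 17° − mg sin 17° − μN = ma, so 36.626 − 11.696 − 17.308 = 4 a, giving a = 1.9055 m/s².

1.91 m/s²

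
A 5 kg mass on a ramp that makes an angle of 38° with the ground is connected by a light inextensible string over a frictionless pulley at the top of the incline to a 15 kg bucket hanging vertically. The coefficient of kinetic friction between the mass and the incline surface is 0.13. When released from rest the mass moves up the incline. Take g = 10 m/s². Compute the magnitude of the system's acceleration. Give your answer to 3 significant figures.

5.70 m/s²

For the mass on the incline: the weight component along the slope is m₁g sin 38° = 5 × 10 × 0.6157 = 30.785 N and the normal force is N = m₁g cos 38° = 39.401 N.
Kinetic friction opposes the mass's motion up the incline: f = μN = 0.13 × 39.401 = 5.122 N acting down the slope.
Newton's second law for the mass (up-slope positive): T − 30.785 − 5.122 = 5 a. For the hanging bucket (downward positive): 15 × 10 − T = 15 a.
Adding the two equations eliminates T: 114.093 = 20 a, so a = 5.7046 m/s².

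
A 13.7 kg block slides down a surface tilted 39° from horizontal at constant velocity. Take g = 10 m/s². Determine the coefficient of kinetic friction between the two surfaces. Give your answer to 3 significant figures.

0.810

At constant velocity the net force along the incline is zero: mg sin 39° = μ mg cos 39°.
So μ = tan 39° = 0.6293 / 0.7771 = 0.8098.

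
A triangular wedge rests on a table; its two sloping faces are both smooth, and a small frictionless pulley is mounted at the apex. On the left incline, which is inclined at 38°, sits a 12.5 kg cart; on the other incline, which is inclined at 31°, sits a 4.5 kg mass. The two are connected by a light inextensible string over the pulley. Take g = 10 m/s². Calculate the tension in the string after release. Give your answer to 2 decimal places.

37.41 N

Resolve each weight along its own incline: the 12.5 kg mass has component 12.5 × 10 × sin 38° = 76.958 N down its slope, and the 4.5 kg mass has 4.5 × 10 × sin 31° = 23.177 N down its slope.
The 12.5 kg side's 76.958 N exceeds the other side's 23.177 N, so that mass slides down and the 4.5 kg mass slides up. Taking that direction as positive, Newton's second law for the whole system gives 76.958 − 23.177 = (12.5 + 4.5) a, so a = 53.781 / 17 = 3.1636 m/s².
For the 4.5 kg mass (up-slope positive): T − 23.177 = 4.5 × 3.1636, so T = 37.413 N.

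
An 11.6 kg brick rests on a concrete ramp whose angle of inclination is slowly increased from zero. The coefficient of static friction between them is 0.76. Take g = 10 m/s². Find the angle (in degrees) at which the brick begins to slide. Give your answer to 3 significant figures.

37.2°

At the threshold of sliding, static friction is at its maximum μ_s N and exactly balances the weight component along the incline: mg sin θ = μ_s mg cos θ.
Hence tan θ = μ_s = 0.76, so θ = arctan(0.76) = 37.2348°.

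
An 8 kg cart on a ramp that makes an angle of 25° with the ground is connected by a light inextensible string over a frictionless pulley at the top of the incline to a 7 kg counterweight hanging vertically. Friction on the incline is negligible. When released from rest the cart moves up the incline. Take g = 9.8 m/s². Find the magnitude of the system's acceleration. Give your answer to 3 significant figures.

2.36 m/s²

For the cart on the incline: the weight component along the slope is m₁g sin 25° = 8 × 9.8 × 0.4226 = 33.132 N and the normal force is N = m₁g cos 25° = 71.055 N.
Newton's second law for the cart (up-slope positive): T − 33.132 = 8 a. For the hanging counterweight (downward positive): 7 × 9.8 − T = 7 a.
Adding the two equations eliminates T: 35.468 = 15 a, so a = 2.3645 m/s².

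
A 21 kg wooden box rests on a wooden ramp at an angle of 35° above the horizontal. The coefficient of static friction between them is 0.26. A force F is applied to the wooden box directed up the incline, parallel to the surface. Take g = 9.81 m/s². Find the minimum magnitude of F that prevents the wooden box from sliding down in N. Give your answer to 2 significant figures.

74 N

The normal force is N = mg cos 35° = 168.754 N. With F at its minimum the wooden box is on the verge of sliding down, so static friction is at its maximum μ_s N = 0.26 × 168.754 = 43.876 N and acts up the slope.
Equilibrium along the incline: F + μ_s N = mg sin 35°, so F = 118.162 − 43.876 = 74.286 N.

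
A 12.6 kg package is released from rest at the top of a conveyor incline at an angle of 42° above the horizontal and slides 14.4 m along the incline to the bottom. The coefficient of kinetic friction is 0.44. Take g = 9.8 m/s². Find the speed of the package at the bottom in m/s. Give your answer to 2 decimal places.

9.83 m/s

The weight component along the incline is mg sin 42° = 82.624 N and the normal force is N = mg cos 42° = 91.764 N.
Friction up the slope is f = μN = 0.44 × 91.764 = 40.376 N, so the net downslope force is 82.624 − 40.376 = 42.248 N and a = 42.248 / 12.6 = 3.3530 m/s².
Starting from rest over a distance of 14.4 m, v² = 2aL = 2 × 3.3530 × 14.4 = 96.5664, so v = 9.8268 m/s.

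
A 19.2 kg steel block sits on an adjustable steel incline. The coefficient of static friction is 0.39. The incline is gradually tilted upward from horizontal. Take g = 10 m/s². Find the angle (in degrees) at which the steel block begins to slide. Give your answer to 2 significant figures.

At the threshold of sliding, static friction is at its maximum μ_s N and exactly balances the weight component along the incline: mg sin θ = μ_s mg cos θ.
Hence tan θ = μ_s = 0.39, so θ = arctan(0.39) = 21.3058°.

21°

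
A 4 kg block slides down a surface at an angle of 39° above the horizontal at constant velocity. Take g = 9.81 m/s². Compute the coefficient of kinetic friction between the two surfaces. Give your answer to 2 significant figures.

At constant velocity the net force along the incline is zero: mg sin 39° = μ mg cos 39°.
So μ = tan 39° = 0.6293 / 0.7771 = 0.8098.

0.81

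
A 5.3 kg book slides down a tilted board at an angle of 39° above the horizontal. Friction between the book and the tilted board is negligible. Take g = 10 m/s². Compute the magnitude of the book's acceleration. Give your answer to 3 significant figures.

Resolving the weight along the incline: the component pulling the book down the slope is mg sin 39° = 5.3 × 10 × 0.6293 = 33.353 N, and the normal force is N = mg cos 39° = 5.3 × 10 × 0.7771 = 41.186 N.
With no friction the net force along the incline is 33.353 N, so a = g sin 39° = 33.353 / 5.3 = 6.2930 m/s².

6.29 m/s²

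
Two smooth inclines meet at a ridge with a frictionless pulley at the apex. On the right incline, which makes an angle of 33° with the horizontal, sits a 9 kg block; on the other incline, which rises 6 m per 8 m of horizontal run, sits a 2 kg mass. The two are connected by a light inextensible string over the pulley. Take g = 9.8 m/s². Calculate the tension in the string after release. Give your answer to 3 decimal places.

18.356 N

Resolve each weight along its own incline: the 9 kg mass has component 9 × 9.8 × sin 33° = 48.037 N down its slope, and the 2 kg mass has 2 × 9.8 × sin 36.87° = 11.760 N down its slope.
The 9 kg side's 48.037 N exceeds the other side's 11.760 N, so that mass slides down and the 2 kg mass slides up. Taking that direction as positive, Newton's second law for the whole system gives 48.037 − 11.760 = (9 + 2) a, so a = 36.277 / 11 = 3.2979 m/s².
For the 2 kg mass (up-slope positive): T − 11.760 = 2 × 3.2979, so T = 18.356 N.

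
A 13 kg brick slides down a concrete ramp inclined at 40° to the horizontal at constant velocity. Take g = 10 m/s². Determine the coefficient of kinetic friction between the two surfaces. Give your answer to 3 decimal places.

0.839

At constant velocity the net force along the incline is zero: mg sin 40° = μ mg cos 40°.
So μ = tan 40° = 0.6428 / 0.7660 = 0.8392.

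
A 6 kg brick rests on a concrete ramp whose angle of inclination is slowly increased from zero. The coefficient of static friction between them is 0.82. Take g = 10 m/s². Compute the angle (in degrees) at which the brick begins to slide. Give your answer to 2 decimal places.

At the threshold of sliding, static friction is at its maximum μ_s N and exactly balances the weight component along the incline: mg sin θ = μ_s mg cos θ.
Hence tan θ = μ_s = 0.82, so θ = arctan(0.82) = 39.3518°.

39.35°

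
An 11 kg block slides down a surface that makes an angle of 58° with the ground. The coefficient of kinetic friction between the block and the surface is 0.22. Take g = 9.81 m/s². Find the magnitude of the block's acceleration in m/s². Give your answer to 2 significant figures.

Resolving the weight along the incline: the component pulling the block down the slope is mg sin 58° = 11 × 9.81 × 0.8480 = 91.508 N, and the normal force is N = mg cos 58° = 11 × 9.81 × 0.5299 = 57.182 N.
Kinetic friction acts up the slope with magnitude f = μN = 0.22 × 57.182 = 12.580 N.
Net force along the incline is 91.508 − 12.580 = 78.928 N, so a = 78.928 / 11 = 7.1753 m/s².

7.2 m/s²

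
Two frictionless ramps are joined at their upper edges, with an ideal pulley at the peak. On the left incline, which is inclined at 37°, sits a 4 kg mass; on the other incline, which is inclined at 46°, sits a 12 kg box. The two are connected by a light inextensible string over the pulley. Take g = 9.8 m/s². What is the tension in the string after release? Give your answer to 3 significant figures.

38.8 N

Resolve each weight along its own incline: the 4 kg mass has component 4 × 9.8 × sin 37° = 23.591 N down its slope, and the 12 kg mass has 12 × 9.8 × sin 46° = 84.594 N down its slope.
The 12 kg side's 84.594 N exceeds the other side's 23.591 N, so that mass slides down and the 4 kg mass slides up. Taking that direction as positive, Newton's second law for the whole system gives 84.594 − 23.591 = (4 + 12) a, so a = 61.003 / 16 = 3.8127 m/s².
For the 4 kg mass (up-slope positive): T − 23.591 = 4 × 3.8127, so T = 38.842 N.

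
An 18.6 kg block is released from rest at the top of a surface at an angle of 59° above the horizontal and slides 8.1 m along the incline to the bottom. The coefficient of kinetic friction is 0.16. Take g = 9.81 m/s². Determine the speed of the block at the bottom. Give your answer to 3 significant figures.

11.1 m/s

The weight component along the incline is mg sin 59° = 156.404 N and the normal force is N = mg cos 59° = 93.977 N.
Friction up the slope is f = μN = 0.16 × 93.977 = 15.036 N, so the net downslope force is 156.404 − 15.036 = 141.368 N and a = 141.368 / 18.6 = 7.6004 m/s².
Starting from rest over a distance of 8.1 m, v² = 2aL = 2 × 7.6004 × 8.1 = 123.1265, so v = 11.0962 m/s.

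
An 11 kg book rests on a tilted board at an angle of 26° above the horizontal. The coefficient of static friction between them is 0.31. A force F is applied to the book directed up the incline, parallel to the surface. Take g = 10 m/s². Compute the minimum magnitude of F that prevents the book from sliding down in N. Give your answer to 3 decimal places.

17.572 N

The normal force is N = mg cos 26° = 98.867 N. With F at its minimum the book is on the verge of sliding down, so static friction is at its maximum μ_s N = 0.31 × 98.867 = 30.649 N and acts up the slope.
Equilibrium along the incline: F + μ_s N = mg sin 26°, so F = 48.221 − 30.649 = 17.572 N.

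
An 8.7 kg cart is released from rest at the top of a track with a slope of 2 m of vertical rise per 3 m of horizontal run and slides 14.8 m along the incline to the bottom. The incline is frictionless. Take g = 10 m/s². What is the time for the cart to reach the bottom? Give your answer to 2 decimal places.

2.31 s

The weight component along the incline is mg sin 33.69° = 48.259 N and the normal force is N = mg cos 33.69° = 72.388 N.
With no friction, a = g sin 33.69° = 5.5470 m/s².
Starting from rest, L = ½at², so t = √(2L/a) = √(2 × 14.8 / 5.5470) = 2.3100 s.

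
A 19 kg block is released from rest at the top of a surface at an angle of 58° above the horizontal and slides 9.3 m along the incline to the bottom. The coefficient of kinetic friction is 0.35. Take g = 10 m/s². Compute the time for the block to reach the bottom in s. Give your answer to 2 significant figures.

1.7 s

The weight component along the incline is mg sin 58° = 161.129 N and the normal force is N = mg cos 58° = 100.685 N.
Friction up the slope is f = μN = 0.35 × 100.685 = 35.240 N, so the net downslope force is 161.129 − 35.240 = 125.889 N and a = 125.889 / 19 = 6.6257 m/s².
Starting from rest, L = ½at², so t = √(2L/a) = √(2 × 9.3 / 6.6257) = 1.6755 s.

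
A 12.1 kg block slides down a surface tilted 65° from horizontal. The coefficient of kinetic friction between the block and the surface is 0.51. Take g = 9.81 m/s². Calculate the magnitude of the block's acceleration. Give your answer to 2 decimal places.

Resolving the weight along the incline: the component pulling the block down the slope is mg sin 65° = 12.1 × 9.81 × 0.9063 = 107.579 N, and the normal force is N = mg cos 65° = 12.1 × 9.81 × 0.4226 = 50.163 N.
Kinetic friction acts up the slope with magnitude f = μN = 0.51 × 50.163 = 25.583 N.
Net force along the incline is 107.579 − 25.583 = 81.996 N, so a = 81.996 / 12.1 = 6.7765 m/s².

6.78 m/s²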